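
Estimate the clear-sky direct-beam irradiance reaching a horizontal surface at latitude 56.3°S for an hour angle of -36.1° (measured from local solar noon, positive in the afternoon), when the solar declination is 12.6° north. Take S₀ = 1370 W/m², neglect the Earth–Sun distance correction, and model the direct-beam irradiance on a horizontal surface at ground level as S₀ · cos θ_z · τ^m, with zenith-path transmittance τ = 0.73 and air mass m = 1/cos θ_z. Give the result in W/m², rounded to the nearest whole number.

With φ = -56.3°, δ = 12.6°, H = -36.10°: sin φ sin δ = -0.1815, cos φ cos δ cos H = 0.4375, so cos θ_z = 0.2560.
Air mass m = 1/cos θ_z = 1/0.2560 = 3.906; τ^m = 0.73^3.906 = 0.2925.
Surface direct beam = 1370 × 0.2560 × 0.2925 = 102.59 W/m².

103 W/m²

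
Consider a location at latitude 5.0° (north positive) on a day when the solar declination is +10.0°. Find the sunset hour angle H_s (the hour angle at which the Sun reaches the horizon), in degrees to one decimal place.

cos H_s = −tan(5.0°) · tan(10.0°) = -0.0154, so H_s = arccos(-0.0154) = 90.88°.

90.9°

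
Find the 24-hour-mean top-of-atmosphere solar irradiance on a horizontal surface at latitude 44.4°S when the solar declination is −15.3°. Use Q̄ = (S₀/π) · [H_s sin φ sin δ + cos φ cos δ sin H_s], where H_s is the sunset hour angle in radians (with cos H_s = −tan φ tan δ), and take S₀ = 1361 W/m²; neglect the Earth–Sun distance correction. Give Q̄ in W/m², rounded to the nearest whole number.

435 W/m²

The sunset hour angle satisfies cos H_s = −tan φ tan δ = -0.2679, giving H_s = 105.54°. In radians, H_s = 1.8420.
H_s sin φ sin δ = 1.8420 × -0.6997 × -0.2639 = 0.3401.
cos φ cos δ sin H_s = 0.7145 × 0.9646 × 0.9634 = 0.6640.
Q̄ = (1361/π) × (0.3401 + 0.6640) = 433.22 × 1.0041 = 435.00 W/m².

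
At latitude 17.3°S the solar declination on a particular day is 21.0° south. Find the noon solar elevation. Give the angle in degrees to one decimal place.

86.3°

At local solar noon the hour angle is zero, so the elevation is 90° − |φ − δ| = 90° − |-17.3° − (-21.0°)| = 90° − 3.7° = 86.3°.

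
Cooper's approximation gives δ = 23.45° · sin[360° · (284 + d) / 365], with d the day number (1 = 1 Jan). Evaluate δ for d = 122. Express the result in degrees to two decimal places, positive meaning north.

+15.21°

360 × (284 + 122) / 365 = 400.438°; sin(400.438°) = 0.6486.
δ = 23.45 × 0.6486 = 15.210° ≈ +15.21°.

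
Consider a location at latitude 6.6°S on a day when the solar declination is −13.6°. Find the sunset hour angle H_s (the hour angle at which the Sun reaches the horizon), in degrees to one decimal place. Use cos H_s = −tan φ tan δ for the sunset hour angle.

The sunset hour angle satisfies cos H_s = −tan φ tan δ = -0.0280, giving H_s = 91.60°.

91.6°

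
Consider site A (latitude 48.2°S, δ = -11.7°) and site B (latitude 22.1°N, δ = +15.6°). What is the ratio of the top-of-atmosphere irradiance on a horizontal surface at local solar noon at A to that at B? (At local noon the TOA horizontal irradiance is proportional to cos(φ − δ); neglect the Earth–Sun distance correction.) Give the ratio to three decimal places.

0.809

A: cos θ_z = cos(-48.2° − (-11.7°)) = 0.8039.
B: cos θ_z = cos(22.1° − (15.6°)) = 0.9936.
Ratio A/B = 0.8039 / 0.9936 = 0.8091.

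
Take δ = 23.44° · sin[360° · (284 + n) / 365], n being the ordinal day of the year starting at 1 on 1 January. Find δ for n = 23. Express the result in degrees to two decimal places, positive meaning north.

-19.70°

360 × (284 + 23) / 365 = 302.795°; sin(302.795°) = -0.8406.
δ = 23.44 × -0.8406 = -19.704° ≈ -19.70°.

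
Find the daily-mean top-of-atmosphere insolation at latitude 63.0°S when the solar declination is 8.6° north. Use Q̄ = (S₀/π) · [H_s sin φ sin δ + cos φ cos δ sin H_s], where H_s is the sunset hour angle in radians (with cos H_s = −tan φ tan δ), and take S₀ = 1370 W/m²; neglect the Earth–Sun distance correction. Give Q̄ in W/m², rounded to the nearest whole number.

cos H_s = −tan(-63.0°) · tan(8.6°) = 0.2968, so H_s = arccos(0.2968) = 72.73°. In radians, H_s = 1.2694.
H_s sin φ sin δ = 1.2694 × -0.8910 × 0.1495 = -0.1691.
cos φ cos δ sin H_s = 0.4540 × 0.9888 × 0.9549 = 0.4287.
Q̄ = (1370/π) × (-0.1691 + 0.4287) = 436.08 × 0.2596 = 113.21 W/m².

113 W/m²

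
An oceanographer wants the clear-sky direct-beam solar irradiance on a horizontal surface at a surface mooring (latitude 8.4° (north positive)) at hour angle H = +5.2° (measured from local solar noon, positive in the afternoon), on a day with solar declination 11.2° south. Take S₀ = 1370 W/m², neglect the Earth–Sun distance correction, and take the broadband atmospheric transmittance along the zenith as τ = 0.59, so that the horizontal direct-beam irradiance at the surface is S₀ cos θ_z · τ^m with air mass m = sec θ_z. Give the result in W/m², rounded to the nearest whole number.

732 W/m²

With φ = 8.4°, δ = -11.2°, H = 5.20°: sin φ sin δ = -0.0284, cos φ cos δ cos H = 0.9664, so cos θ_z = 0.9380.
Air mass m = 1/cos θ_z = 1/0.9380 = 1.066; τ^m = 0.59^1.066 = 0.5698.
Surface direct beam = 1370 × 0.9380 × 0.5698 = 732.23 W/m².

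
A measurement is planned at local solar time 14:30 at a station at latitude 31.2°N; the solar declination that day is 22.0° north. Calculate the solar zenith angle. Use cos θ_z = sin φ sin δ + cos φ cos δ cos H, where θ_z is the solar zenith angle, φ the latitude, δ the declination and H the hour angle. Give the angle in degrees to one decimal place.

34.6°

Hour angle H = 15° × (14.5 − 12) = 37.50°.
With φ = 31.2°, δ = 22.0°, H = 37.50°: sin φ sin δ = 0.1941, cos φ cos δ cos H = 0.6292, so cos θ_z = 0.8233.
θ_z = arccos(0.8233) = 34.58°.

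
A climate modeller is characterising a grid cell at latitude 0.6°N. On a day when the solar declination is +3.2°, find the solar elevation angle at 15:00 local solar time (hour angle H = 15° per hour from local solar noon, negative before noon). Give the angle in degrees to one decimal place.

Hour angle H = 15° × (15 − 12) = 45.00°.
cos θ_z = sin(0.6°) sin(3.2°) + cos(0.6°) cos(3.2°) cos(45.00°) = 0.0006 + 0.7060 = 0.7066.
θ_z = arccos(0.7066) = 45.04°, so the elevation is 90° − 45.04° = 44.96°.

45.0°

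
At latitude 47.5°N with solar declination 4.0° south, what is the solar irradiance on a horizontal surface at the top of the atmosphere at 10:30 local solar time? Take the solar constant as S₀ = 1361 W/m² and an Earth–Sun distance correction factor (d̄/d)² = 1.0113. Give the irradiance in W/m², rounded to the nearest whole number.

786 W/m²

Hour angle H = 15° × (10.5 − 12) = -22.50°.
With φ = 47.5°, δ = -4.0°, H = -22.50°: sin φ sin δ = -0.0514, cos φ cos δ cos H = 0.6226, so cos θ_z = 0.5712.
Top-of-atmosphere irradiance = S₀ (d̄/d)² cos θ_z = 1361 × 1.0113 × 0.5712 = 786.19 W/m².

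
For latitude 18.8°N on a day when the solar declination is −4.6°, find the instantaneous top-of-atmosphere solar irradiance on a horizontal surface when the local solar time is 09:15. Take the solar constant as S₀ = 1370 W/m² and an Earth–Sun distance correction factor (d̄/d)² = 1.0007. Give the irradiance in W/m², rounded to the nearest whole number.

Hour angle H = 15° × (9.25 − 12) = -41.25°.
cos θ_z = sin(18.8°) sin(-4.6°) + cos(18.8°) cos(-4.6°) cos(-41.25°) = -0.0258 + 0.7094 = 0.6836.
Top-of-atmosphere irradiance = S₀ (d̄/d)² cos θ_z = 1370 × 1.0007 × 0.6836 = 937.19 W/m².

937 W/m²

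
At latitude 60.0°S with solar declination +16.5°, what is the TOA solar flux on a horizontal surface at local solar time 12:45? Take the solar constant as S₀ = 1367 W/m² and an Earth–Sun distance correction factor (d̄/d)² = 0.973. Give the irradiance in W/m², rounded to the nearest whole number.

298 W/m²

Hour angle H = 15° × (12.75 − 12) = 11.25°.
cos θ_z = sin φ sin δ + cos φ cos δ cos H = (-0.8660)(0.2840) + (0.5000)(0.9588)(0.9808) = 0.2243.
Top-of-atmosphere irradiance = S₀ (d̄/d)² cos θ_z = 1367 × 0.973 × 0.2243 = 298.34 W/m².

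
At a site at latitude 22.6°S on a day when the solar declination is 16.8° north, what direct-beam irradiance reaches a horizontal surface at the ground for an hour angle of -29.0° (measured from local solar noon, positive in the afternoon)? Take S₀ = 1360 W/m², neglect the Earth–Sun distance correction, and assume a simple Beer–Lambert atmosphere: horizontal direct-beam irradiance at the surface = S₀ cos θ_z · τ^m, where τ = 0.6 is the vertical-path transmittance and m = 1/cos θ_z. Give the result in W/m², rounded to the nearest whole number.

cos θ_z = sin(-22.6°) sin(16.8°) + cos(-22.6°) cos(16.8°) cos(-29.00°) = -0.1111 + 0.7730 = 0.6619.
Air mass m = 1/cos θ_z = 1/0.6619 = 1.511; τ^m = 0.6^1.511 = 0.4622.
Surface direct beam = 1360 × 0.6619 × 0.4622 = 416.07 W/m².

416 W/m²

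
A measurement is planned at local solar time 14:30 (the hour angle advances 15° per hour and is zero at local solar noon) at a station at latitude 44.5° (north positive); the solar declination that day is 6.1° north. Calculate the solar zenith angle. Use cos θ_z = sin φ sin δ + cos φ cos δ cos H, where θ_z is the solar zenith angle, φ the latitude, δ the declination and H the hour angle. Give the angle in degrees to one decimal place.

Hour angle H = 15° × (14.5 − 12) = 37.50°.
With φ = 44.5°, δ = 6.1°, H = 37.50°: sin φ sin δ = 0.0745, cos φ cos δ cos H = 0.5627, so cos θ_z = 0.6372.
θ_z = arccos(0.6372) = 50.42°.

50.4°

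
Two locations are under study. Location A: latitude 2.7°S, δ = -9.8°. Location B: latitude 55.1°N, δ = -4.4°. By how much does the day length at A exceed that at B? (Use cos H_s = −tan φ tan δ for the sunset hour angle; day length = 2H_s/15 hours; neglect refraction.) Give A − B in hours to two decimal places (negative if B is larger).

+0.91 h

A: H_s = arccos(−tan -2.7° · tan -9.8°) = 90.47°, so 2H_s/15 = 12.0627 h.
B: H_s = arccos(−tan 55.1° · tan -4.4°) = 83.67°, so 2H_s/15 = 11.1560 h.
A − B = 12.0627 − 11.1560 = 0.9067 h.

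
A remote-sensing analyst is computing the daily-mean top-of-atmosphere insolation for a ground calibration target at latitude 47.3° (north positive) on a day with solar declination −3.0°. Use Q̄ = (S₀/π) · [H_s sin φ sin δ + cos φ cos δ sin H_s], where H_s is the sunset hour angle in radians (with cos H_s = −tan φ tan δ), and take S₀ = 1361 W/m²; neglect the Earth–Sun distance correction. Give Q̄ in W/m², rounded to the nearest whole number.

268 W/m²

The sunset hour angle satisfies cos H_s = −tan φ tan δ = 0.0568, giving H_s = 86.74°. In radians, H_s = 1.5139.
H_s sin φ sin δ = 1.5139 × 0.7349 × -0.0523 = -0.0582.
cos φ cos δ sin H_s = 0.6782 × 0.9986 × 0.9984 = 0.6762.
Q̄ = (1361/π) × (-0.0582 + 0.6762) = 433.22 × 0.6180 = 267.73 W/m².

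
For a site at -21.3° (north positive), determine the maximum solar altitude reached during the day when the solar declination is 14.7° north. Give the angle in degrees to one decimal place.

At local solar noon the hour angle is zero, so the elevation is 90° − |φ − δ| = 90° − |-21.3° − (14.7°)| = 90° − 36.0° = 54.0°.

54.0°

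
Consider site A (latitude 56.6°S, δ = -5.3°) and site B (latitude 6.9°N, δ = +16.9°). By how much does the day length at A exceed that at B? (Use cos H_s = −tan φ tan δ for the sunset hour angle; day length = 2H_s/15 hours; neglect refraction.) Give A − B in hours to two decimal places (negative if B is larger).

A: H_s = arccos(−tan -56.6° · tan -5.3°) = 98.09°, so 2H_s/15 = 13.0787 h.
B: H_s = arccos(−tan 6.9° · tan 16.9°) = 92.11°, so 2H_s/15 = 12.2813 h.
A − B = 13.0787 − 12.2813 = 0.7974 h.

+0.80 h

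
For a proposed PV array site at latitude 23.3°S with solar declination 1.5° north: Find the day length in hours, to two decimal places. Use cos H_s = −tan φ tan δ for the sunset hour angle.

cos H_s = −tan(-23.3°) · tan(1.5°) = 0.0113, so H_s = arccos(0.0113) = 89.35°.
Day length = 2 H_s / 15° h⁻¹ = 178.70° / 15 = 11.913 h.

11.91 hours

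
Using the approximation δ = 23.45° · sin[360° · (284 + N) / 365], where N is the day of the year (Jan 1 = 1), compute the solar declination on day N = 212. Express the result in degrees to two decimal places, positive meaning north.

+18.17°

360 × (284 + 212) / 365 = 489.205°; sin(489.205°) = 0.7749.
δ = 23.45 × 0.7749 = 18.171° ≈ +18.17°.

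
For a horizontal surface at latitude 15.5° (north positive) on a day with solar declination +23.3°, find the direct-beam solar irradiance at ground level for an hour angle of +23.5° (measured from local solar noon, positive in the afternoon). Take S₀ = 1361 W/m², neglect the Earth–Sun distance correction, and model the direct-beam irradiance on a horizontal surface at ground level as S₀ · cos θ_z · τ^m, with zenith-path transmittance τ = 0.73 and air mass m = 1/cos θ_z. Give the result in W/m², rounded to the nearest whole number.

886 W/m²

cos θ_z = sin(15.5°) sin(23.3°) + cos(15.5°) cos(23.3°) cos(23.50°) = 0.1057 + 0.8116 = 0.9173.
Air mass m = 1/cos θ_z = 1/0.9173 = 1.090; τ^m = 0.73^1.090 = 0.7096.
Surface direct beam = 1361 × 0.9173 × 0.7096 = 885.90 W/m².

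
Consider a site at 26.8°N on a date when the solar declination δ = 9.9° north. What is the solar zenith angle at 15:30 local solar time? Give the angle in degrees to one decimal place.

Hour angle H = 15° × (15.5 − 12) = 52.50°.
With φ = 26.8°, δ = 9.9°, H = 52.50°: sin φ sin δ = 0.0775, cos φ cos δ cos H = 0.5353, so cos θ_z = 0.6128.
θ_z = arccos(0.6128) = 52.21°.

52.2°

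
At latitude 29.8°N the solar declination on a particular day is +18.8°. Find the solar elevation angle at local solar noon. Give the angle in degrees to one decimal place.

At local solar noon the hour angle is zero, so the elevation is 90° − |φ − δ| = 90° − |29.8° − (18.8°)| = 90° − 11.0° = 79.0°.

79.0°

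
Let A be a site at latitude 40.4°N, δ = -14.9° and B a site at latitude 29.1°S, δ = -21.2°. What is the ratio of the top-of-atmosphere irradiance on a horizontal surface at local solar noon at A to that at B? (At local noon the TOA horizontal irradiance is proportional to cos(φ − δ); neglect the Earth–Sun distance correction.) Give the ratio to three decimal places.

0.575

A: cos θ_z = cos(40.4° − (-14.9°)) = 0.5693.
B: cos θ_z = cos(-29.1° − (-21.2°)) = 0.9905.
Ratio A/B = 0.5693 / 0.9905 = 0.5748.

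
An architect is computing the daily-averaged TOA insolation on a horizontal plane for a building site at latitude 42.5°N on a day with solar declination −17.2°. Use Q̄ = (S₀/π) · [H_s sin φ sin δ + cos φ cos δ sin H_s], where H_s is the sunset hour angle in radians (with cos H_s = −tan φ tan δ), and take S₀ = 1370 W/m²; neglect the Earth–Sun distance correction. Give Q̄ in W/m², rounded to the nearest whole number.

−tan φ tan δ = −(0.9163)(-0.3096) = 0.2837; H_s = arccos(0.2837) = 73.52°. In radians, H_s = 1.2832.
H_s sin φ sin δ = 1.2832 × 0.6756 × -0.2957 = -0.2564.
cos φ cos δ sin H_s = 0.7373 × 0.9553 × 0.9589 = 0.6754.
Q̄ = (1370/π) × (-0.2564 + 0.6754) = 436.08 × 0.4190 = 182.72 W/m².

183 W/m²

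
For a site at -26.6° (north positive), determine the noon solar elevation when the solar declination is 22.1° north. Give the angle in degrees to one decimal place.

At local solar noon the hour angle is zero, so the elevation is 90° − |φ − δ| = 90° − |-26.6° − (22.1°)| = 90° − 48.7° = 41.3°.

41.3°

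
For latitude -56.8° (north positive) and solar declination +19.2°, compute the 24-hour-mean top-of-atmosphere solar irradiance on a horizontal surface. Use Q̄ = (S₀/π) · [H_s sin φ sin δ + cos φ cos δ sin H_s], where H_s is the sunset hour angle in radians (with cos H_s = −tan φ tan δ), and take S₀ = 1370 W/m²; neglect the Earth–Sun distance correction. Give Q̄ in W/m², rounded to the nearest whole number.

The sunset hour angle satisfies cos H_s = −tan φ tan δ = 0.5322, giving H_s = 57.85°. In radians, H_s = 1.0097.
H_s sin φ sin δ = 1.0097 × -0.8368 × 0.3289 = -0.2779.
cos φ cos δ sin H_s = 0.5476 × 0.9444 × 0.8467 = 0.4379.
Q̄ = (1370/π) × (-0.2779 + 0.4379) = 436.08 × 0.1600 = 69.77 W/m².

70 W/m²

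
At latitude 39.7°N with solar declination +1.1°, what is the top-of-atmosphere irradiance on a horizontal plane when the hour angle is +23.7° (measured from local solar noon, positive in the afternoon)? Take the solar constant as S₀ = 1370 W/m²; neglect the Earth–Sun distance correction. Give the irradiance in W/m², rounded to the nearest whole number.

cos θ_z = sin φ sin δ + cos φ cos δ cos H = (0.6388)(0.0192) + (0.7694)(0.9998)(0.9157) = 0.7167.
Top-of-atmosphere irradiance = S₀ cos θ_z = 1370 × 0.7167 = 981.88 W/m².

982 W/m²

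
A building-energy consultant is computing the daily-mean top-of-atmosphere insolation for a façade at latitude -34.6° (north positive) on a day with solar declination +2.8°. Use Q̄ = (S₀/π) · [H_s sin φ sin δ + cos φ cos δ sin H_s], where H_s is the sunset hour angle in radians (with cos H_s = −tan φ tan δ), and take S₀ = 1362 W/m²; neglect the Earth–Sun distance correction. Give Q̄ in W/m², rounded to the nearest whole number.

cos H_s = −tan(-34.6°) · tan(2.8°) = 0.0337, so H_s = arccos(0.0337) = 88.07°. In radians, H_s = 1.5371.
H_s sin φ sin δ = 1.5371 × -0.5678 × 0.0488 = -0.0426.
cos φ cos δ sin H_s = 0.8231 × 0.9988 × 0.9994 = 0.8216.
Q̄ = (1362/π) × (-0.0426 + 0.8216) = 433.54 × 0.7790 = 337.73 W/m².

338 W/m²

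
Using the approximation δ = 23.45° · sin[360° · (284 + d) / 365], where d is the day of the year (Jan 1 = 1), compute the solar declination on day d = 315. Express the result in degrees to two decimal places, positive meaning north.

-18.17°

360 × (284 + 315) / 365 = 590.795°; sin(590.795°) = -0.7749.
δ = 23.45 × -0.7749 = -18.171° ≈ -18.17°.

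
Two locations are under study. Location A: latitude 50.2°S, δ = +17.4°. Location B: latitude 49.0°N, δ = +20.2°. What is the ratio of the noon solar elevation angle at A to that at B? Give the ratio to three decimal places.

0.366

A: 90° − |-50.2 − (17.4)| = 22.40°.
B: 90° − |49.0 − (20.2)| = 61.20°.
Ratio A/B = 22.4000 / 61.2000 = 0.3660.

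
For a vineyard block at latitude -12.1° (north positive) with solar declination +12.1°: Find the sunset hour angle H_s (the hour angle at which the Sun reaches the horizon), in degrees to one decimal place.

−tan φ tan δ = −(-0.2144)(0.2144) = 0.0460; H_s = arccos(0.0460) = 87.36°.

87.4°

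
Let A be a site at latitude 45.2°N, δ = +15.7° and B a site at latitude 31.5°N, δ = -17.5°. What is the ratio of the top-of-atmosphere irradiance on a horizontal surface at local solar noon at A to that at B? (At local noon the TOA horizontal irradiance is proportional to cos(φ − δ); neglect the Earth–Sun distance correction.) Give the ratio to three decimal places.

A: cos θ_z = cos(45.2° − (15.7°)) = 0.8704.
B: cos θ_z = cos(31.5° − (-17.5°)) = 0.6561.
Ratio A/B = 0.8704 / 0.6561 = 1.3266.

1.327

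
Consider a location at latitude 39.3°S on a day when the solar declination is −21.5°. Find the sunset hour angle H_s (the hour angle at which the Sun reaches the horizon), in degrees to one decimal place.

108.8°

−tan φ tan δ = −(-0.8185)(-0.3939) = -0.3224; H_s = arccos(-0.3224) = 108.81°.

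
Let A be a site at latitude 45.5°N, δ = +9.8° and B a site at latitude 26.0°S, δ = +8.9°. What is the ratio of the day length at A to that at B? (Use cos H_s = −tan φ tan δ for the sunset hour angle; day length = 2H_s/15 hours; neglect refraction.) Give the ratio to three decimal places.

1.169

A: H_s = arccos(−tan 45.5° · tan 9.8°) = 100.12°, so 2H_s/15 = 13.3493 h.
B: H_s = arccos(−tan -26.0° · tan 8.9°) = 85.62°, so 2H_s/15 = 11.4160 h.
Ratio A/B = 13.3493 / 11.4160 = 1.1694.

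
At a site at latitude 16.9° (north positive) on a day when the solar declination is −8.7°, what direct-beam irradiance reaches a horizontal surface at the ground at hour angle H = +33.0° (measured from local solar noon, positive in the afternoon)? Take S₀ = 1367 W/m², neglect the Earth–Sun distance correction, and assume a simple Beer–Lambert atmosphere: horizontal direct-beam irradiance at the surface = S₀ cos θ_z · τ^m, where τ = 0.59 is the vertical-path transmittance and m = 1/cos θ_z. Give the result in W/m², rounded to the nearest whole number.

506 W/m²

cos θ_z = sin φ sin δ + cos φ cos δ cos H = (0.2907)(-0.1513) + (0.9568)(0.9885)(0.8387) = 0.7493.
Air mass m = 1/cos θ_z = 1/0.7493 = 1.335; τ^m = 0.59^1.335 = 0.4944.
Surface direct beam = 1367 × 0.7493 × 0.4944 = 506.41 W/m².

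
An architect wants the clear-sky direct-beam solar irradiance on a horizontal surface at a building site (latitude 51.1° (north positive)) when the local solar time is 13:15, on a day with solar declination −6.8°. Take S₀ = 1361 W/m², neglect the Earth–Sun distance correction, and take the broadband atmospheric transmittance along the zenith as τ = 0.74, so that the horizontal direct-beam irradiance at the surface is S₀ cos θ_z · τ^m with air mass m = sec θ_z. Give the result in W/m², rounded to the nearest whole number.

Hour angle H = 15° × (13.25 − 12) = 18.75°.
cos θ_z = sin(51.1°) sin(-6.8°) + cos(51.1°) cos(-6.8°) cos(18.75°) = -0.0921 + 0.5905 = 0.4984.
Air mass m = 1/cos θ_z = 1/0.4984 = 2.006; τ^m = 0.74^2.006 = 0.5466.
Surface direct beam = 1361 × 0.4984 × 0.5466 = 370.77 W/m².

371 W/m²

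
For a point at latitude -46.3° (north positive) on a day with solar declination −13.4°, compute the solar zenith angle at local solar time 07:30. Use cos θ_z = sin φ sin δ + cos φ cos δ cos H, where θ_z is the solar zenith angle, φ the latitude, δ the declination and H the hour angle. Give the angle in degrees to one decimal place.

Hour angle H = 15° × (7.5 − 12) = -67.50°.
cos θ_z = sin(-46.3°) sin(-13.4°) + cos(-46.3°) cos(-13.4°) cos(-67.50°) = 0.1675 + 0.2572 = 0.4247.
θ_z = arccos(0.4247) = 64.87°.

64.9°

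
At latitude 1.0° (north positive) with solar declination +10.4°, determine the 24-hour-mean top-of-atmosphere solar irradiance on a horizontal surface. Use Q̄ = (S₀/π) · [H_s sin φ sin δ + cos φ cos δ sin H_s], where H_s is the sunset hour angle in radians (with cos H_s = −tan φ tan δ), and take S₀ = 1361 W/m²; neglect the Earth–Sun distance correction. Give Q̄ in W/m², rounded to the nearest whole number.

428 W/m²

−tan φ tan δ = −(0.0175)(0.1835) = -0.0032; H_s = arccos(-0.0032) = 90.18°. In radians, H_s = 1.5739.
H_s sin φ sin δ = 1.5739 × 0.0175 × 0.1805 = 0.0050.
cos φ cos δ sin H_s = 0.9998 × 0.9836 × 1.0000 = 0.9834.
Q̄ = (1361/π) × (0.0050 + 0.9834) = 433.22 × 0.9884 = 428.19 W/m².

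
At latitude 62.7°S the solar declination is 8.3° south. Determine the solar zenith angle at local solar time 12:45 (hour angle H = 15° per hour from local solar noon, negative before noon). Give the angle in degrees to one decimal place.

55.0°

Hour angle H = 15° × (12.75 − 12) = 11.25°.
cos θ_z = sin(-62.7°) sin(-8.3°) + cos(-62.7°) cos(-8.3°) cos(11.25°) = 0.1283 + 0.4451 = 0.5734.
θ_z = arccos(0.5734) = 55.01°.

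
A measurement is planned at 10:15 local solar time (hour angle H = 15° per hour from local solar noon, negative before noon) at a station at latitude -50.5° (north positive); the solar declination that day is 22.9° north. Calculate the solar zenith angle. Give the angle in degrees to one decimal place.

77.0°

Hour angle H = 15° × (10.25 − 12) = -26.25°.
cos θ_z = sin φ sin δ + cos φ cos δ cos H = (-0.7716)(0.3891) + (0.6361)(0.9212)(0.8969) = 0.2253.
θ_z = arccos(0.2253) = 76.98°.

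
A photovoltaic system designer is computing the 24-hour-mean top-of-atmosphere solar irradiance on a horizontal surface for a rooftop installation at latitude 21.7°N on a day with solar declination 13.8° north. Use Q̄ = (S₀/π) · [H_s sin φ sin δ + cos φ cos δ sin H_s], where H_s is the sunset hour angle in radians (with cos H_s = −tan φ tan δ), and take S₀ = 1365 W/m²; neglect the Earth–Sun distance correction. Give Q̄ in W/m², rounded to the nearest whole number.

454 W/m²

−tan φ tan δ = −(0.3979)(0.2456) = -0.0977; H_s = arccos(-0.0977) = 95.61°. In radians, H_s = 1.6687.
H_s sin φ sin δ = 1.6687 × 0.3697 × 0.2385 = 0.1471.
cos φ cos δ sin H_s = 0.9291 × 0.9711 × 0.9952 = 0.8979.
Q̄ = (1365/π) × (0.1471 + 0.8979) = 434.49 × 1.0450 = 454.04 W/m².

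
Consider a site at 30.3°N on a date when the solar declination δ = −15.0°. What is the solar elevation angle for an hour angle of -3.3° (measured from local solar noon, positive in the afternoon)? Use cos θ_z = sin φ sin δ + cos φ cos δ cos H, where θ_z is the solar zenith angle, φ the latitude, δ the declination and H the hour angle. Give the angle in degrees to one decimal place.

cos θ_z = sin φ sin δ + cos φ cos δ cos H = (0.5045)(-0.2588) + (0.8634)(0.9659)(0.9983) = 0.7020.
θ_z = arccos(0.7020) = 45.41°, so the elevation is 90° − 45.41° = 44.59°.

44.6°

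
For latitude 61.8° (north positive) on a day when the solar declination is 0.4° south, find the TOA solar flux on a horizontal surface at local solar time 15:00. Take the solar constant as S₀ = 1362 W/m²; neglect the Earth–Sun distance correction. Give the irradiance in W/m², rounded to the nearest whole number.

447 W/m²

Hour angle H = 15° × (15 − 12) = 45.00°.
With φ = 61.8°, δ = -0.4°, H = 45.00°: sin φ sin δ = -0.0062, cos φ cos δ cos H = 0.3341, so cos θ_z = 0.3279.
Top-of-atmosphere irradiance = S₀ cos θ_z = 1362 × 0.3279 = 446.60 W/m².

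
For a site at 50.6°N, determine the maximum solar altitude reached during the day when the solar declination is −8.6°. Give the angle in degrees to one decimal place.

30.8°

At local solar noon the hour angle is zero, so the elevation is 90° − |φ − δ| = 90° − |50.6° − (-8.6°)| = 90° − 59.2° = 30.8°.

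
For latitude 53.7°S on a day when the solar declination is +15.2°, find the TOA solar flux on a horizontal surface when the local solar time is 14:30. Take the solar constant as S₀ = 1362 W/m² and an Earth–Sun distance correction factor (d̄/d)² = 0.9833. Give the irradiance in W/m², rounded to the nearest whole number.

324 W/m²

Hour angle H = 15° × (14.5 − 12) = 37.50°.
cos θ_z = sin(-53.7°) sin(15.2°) + cos(-53.7°) cos(15.2°) cos(37.50°) = -0.2113 + 0.4532 = 0.2419.
Top-of-atmosphere irradiance = S₀ (d̄/d)² cos θ_z = 1362 × 0.9833 × 0.2419 = 323.97 W/m².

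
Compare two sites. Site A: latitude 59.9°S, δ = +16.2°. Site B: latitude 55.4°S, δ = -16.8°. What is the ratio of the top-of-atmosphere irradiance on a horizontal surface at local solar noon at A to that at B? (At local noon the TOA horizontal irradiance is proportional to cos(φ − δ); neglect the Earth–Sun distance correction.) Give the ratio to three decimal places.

A: cos θ_z = cos(-59.9° − (16.2°)) = 0.2402.
B: cos θ_z = cos(-55.4° − (-16.8°)) = 0.7815.
Ratio A/B = 0.2402 / 0.7815 = 0.3074.

0.307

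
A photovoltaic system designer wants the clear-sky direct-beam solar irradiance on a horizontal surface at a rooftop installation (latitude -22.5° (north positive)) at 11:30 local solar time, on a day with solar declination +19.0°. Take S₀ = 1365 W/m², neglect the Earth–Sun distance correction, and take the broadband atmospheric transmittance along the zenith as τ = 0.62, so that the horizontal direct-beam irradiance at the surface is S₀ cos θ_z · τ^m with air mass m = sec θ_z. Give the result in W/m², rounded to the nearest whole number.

Hour angle H = 15° × (11.5 − 12) = -7.50°.
cos θ_z = sin(-22.5°) sin(19.0°) + cos(-22.5°) cos(19.0°) cos(-7.50°) = -0.1246 + 0.8661 = 0.7415.
Air mass m = 1/cos θ_z = 1/0.7415 = 1.349; τ^m = 0.62^1.349 = 0.5247.
Surface direct beam = 1365 × 0.7415 × 0.5247 = 531.07 W/m².

531 W/m²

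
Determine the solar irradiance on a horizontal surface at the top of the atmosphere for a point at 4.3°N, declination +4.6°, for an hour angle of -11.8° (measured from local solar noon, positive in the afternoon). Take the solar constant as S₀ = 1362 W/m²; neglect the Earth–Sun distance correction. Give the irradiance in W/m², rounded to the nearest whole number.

With φ = 4.3°, δ = 4.6°, H = -11.80°: sin φ sin δ = 0.0060, cos φ cos δ cos H = 0.9730, so cos θ_z = 0.9790.
Top-of-atmosphere irradiance = S₀ cos θ_z = 1362 × 0.9790 = 1333.40 W/m².

1333 W/m²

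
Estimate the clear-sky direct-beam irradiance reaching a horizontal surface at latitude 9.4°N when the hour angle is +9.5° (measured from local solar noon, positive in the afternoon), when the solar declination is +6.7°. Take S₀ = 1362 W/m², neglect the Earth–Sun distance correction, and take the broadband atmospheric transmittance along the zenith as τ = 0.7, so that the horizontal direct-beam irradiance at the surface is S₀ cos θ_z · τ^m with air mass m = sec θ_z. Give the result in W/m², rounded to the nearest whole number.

935 W/m²

cos θ_z = sin(9.4°) sin(6.7°) + cos(9.4°) cos(6.7°) cos(9.50°) = 0.0191 + 0.9664 = 0.9855.
Air mass m = 1/cos θ_z = 1/0.9855 = 1.015; τ^m = 0.7^1.015 = 0.6963.
Surface direct beam = 1362 × 0.9855 × 0.6963 = 934.61 W/m².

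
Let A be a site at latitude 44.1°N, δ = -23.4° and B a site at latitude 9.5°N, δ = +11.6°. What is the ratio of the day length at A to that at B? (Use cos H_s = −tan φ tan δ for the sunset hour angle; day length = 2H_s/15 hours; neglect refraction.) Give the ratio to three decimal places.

0.709

A: H_s = arccos(−tan 44.1° · tan -23.4°) = 65.21°, so 2H_s/15 = 8.6947 h.
B: H_s = arccos(−tan 9.5° · tan 11.6°) = 91.97°, so 2H_s/15 = 12.2627 h.
Ratio A/B = 8.6947 / 12.2627 = 0.7090.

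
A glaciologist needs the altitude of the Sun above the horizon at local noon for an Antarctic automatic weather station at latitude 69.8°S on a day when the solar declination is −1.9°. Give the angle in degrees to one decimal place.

At local solar noon the hour angle is zero, so the elevation is 90° − |φ − δ| = 90° − |-69.8° − (-1.9°)| = 90° − 67.9° = 22.1°.

22.1°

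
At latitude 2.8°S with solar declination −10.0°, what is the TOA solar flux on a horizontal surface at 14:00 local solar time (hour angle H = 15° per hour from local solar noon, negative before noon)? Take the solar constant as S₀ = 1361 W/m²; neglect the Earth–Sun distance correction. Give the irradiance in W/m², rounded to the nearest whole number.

1171 W/m²

Hour angle H = 15° × (14 − 12) = 30.00°.
cos θ_z = sin φ sin δ + cos φ cos δ cos H = (-0.0488)(-0.1736) + (0.9988)(0.9848)(0.8660) = 0.8603.
Top-of-atmosphere irradiance = S₀ cos θ_z = 1361 × 0.8603 = 1170.87 W/m².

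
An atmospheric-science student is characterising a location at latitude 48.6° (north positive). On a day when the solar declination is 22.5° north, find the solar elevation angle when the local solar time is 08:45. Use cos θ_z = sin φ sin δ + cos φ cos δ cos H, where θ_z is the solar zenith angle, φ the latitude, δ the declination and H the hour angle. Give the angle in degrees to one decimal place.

43.6°

Hour angle H = 15° × (8.75 − 12) = -48.75°.
cos θ_z = sin(48.6°) sin(22.5°) + cos(48.6°) cos(22.5°) cos(-48.75°) = 0.2871 + 0.4028 = 0.6899.
θ_z = arccos(0.6899) = 46.38°, so the elevation is 90° − 46.38° = 43.62°.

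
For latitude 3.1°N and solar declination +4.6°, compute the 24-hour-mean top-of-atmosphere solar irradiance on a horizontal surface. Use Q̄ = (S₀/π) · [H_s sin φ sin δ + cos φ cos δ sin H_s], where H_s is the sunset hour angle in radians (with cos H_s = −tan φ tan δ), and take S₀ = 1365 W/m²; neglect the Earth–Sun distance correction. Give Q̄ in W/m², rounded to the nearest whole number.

435 W/m²

−tan φ tan δ = −(0.0542)(0.0805) = -0.0044; H_s = arccos(-0.0044) = 90.25°. In radians, H_s = 1.5752.
H_s sin φ sin δ = 1.5752 × 0.0541 × 0.0802 = 0.0068.
cos φ cos δ sin H_s = 0.9985 × 0.9968 × 1.0000 = 0.9953.
Q̄ = (1365/π) × (0.0068 + 0.9953) = 434.49 × 1.0021 = 435.40 W/m².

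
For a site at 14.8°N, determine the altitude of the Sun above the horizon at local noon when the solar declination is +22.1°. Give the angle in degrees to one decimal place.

At local solar noon the hour angle is zero, so the elevation is 90° − |φ − δ| = 90° − |14.8° − (22.1°)| = 90° − 7.3° = 82.7°.

82.7°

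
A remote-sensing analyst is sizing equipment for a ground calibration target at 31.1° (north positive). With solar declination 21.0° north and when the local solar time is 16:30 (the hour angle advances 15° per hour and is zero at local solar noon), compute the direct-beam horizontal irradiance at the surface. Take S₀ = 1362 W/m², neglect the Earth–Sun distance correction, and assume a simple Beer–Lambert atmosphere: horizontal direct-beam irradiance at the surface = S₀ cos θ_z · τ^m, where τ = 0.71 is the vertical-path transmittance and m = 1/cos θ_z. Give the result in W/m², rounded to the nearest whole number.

Hour angle H = 15° × (16.5 − 12) = 67.50°.
With φ = 31.1°, δ = 21.0°, H = 67.50°: sin φ sin δ = 0.1851, cos φ cos δ cos H = 0.3059, so cos θ_z = 0.4910.
Air mass m = 1/cos θ_z = 1/0.4910 = 2.037; τ^m = 0.71^2.037 = 0.4978.
Surface direct beam = 1362 × 0.4910 × 0.4978 = 332.90 W/m².

333 W/m²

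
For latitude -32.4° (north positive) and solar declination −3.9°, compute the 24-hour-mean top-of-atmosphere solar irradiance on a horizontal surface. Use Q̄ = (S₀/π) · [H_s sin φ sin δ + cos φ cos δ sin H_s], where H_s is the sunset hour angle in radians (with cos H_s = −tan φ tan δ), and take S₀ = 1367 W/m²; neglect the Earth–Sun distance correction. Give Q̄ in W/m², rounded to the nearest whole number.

cos H_s = −tan(-32.4°) · tan(-3.9°) = -0.0433, so H_s = arccos(-0.0433) = 92.48°. In radians, H_s = 1.6141.
H_s sin φ sin δ = 1.6141 × -0.5358 × -0.0680 = 0.0588.
cos φ cos δ sin H_s = 0.8443 × 0.9977 × 0.9991 = 0.8416.
Q̄ = (1367/π) × (0.0588 + 0.8416) = 435.13 × 0.9004 = 391.79 W/m².

392 W/m²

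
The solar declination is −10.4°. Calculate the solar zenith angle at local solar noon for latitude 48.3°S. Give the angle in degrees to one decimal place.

At local solar noon the hour angle is zero, so the zenith angle is |φ − δ| = |-48.3° − (-10.4°)| = 37.9°.

37.9°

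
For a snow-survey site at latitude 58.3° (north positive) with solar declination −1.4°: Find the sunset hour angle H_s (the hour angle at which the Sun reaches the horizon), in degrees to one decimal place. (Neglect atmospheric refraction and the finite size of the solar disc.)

87.7°

−tan φ tan δ = −(1.6191)(-0.0244) = 0.0395; H_s = arccos(0.0395) = 87.74°.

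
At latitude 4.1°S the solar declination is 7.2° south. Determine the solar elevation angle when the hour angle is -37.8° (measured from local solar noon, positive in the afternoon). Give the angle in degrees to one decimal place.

52.3°

cos θ_z = sin(-4.1°) sin(-7.2°) + cos(-4.1°) cos(-7.2°) cos(-37.80°) = 0.0090 + 0.7819 = 0.7909.
θ_z = arccos(0.7909) = 37.73°, so the elevation is 90° − 37.73° = 52.27°.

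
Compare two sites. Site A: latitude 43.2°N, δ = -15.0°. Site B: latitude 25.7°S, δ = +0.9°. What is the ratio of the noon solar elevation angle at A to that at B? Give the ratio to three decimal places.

A: 90° − |43.2 − (-15.0)| = 31.80°.
B: 90° − |-25.7 − (0.9)| = 63.40°.
Ratio A/B = 31.8000 / 63.4000 = 0.5016.

0.502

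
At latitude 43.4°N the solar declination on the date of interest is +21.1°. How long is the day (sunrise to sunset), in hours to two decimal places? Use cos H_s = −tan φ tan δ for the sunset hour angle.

−tan φ tan δ = −(0.9457)(0.3859) = -0.3649; H_s = arccos(-0.3649) = 111.40°.
Day length = 2 H_s / 15° h⁻¹ = 222.80° / 15 = 14.853 h.

14.85 hours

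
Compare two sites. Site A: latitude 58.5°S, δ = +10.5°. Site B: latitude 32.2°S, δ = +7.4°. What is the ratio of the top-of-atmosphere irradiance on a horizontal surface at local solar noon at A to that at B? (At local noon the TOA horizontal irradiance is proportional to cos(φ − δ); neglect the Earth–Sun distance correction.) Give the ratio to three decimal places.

A: cos θ_z = cos(-58.5° − (10.5°)) = 0.3584.
B: cos θ_z = cos(-32.2° − (7.4°)) = 0.7705.
Ratio A/B = 0.3584 / 0.7705 = 0.4652.

0.465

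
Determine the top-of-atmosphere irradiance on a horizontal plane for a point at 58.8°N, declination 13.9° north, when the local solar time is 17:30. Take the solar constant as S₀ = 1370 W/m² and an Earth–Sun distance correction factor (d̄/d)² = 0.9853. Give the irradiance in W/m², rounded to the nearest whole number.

Hour angle H = 15° × (17.5 − 12) = 82.50°.
cos θ_z = sin φ sin δ + cos φ cos δ cos H = (0.8554)(0.2402) + (0.5180)(0.9707)(0.1305) = 0.2711.
Top-of-atmosphere irradiance = S₀ (d̄/d)² cos θ_z = 1370 × 0.9853 × 0.2711 = 365.95 W/m².

366 W/m²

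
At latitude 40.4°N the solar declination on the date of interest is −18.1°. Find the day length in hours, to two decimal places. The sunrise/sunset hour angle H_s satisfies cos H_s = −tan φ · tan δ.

−tan φ tan δ = −(0.8511)(-0.3269) = 0.2782; H_s = arccos(0.2782) = 73.85°.
Day length = 2 H_s / 15° h⁻¹ = 147.70° / 15 = 9.847 h.

9.85 hours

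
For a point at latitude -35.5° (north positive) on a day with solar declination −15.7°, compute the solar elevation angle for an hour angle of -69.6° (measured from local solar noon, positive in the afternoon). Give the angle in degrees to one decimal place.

cos θ_z = sin φ sin δ + cos φ cos δ cos H = (-0.5807)(-0.2706) + (0.8141)(0.9627)(0.3486) = 0.4303.
θ_z = arccos(0.4303) = 64.51°, so the elevation is 90° − 64.51° = 25.49°.

25.5°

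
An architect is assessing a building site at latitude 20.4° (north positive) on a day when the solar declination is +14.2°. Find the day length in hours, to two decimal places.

12.72 hours

cos H_s = −tan(20.4°) · tan(14.2°) = -0.0941, so H_s = arccos(-0.0941) = 95.40°.
Day length = 2 H_s / 15° h⁻¹ = 190.80° / 15 = 12.720 h.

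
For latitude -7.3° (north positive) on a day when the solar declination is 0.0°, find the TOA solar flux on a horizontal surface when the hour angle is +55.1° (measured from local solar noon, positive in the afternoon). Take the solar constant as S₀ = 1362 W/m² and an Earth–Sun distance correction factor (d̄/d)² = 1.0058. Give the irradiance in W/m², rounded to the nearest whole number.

cos θ_z = sin(-7.3°) sin(0.0°) + cos(-7.3°) cos(0.0°) cos(55.10°) = 0.0000 + 0.5675 = 0.5675.
Top-of-atmosphere irradiance = S₀ (d̄/d)² cos θ_z = 1362 × 1.0058 × 0.5675 = 777.42 W/m².

777 W/m²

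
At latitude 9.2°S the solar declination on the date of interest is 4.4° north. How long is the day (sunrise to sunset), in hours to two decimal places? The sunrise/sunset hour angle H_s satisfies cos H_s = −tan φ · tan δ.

−tan φ tan δ = −(-0.1620)(0.0769) = 0.0125; H_s = arccos(0.0125) = 89.28°.
Day length = 2 H_s / 15° h⁻¹ = 178.56° / 15 = 11.904 h.

11.90 hours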